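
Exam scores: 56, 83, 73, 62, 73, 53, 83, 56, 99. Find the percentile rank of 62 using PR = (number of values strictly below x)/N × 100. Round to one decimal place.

33.3

N = 9.
Strictly below 62: 3. Equal to 62: 1.
PR = 3/9 × 100 = 33.3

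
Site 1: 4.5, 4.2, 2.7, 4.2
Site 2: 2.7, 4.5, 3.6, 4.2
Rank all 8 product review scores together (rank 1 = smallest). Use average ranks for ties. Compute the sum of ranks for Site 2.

17

Sorted (ascending): 2.7, 2.7, 3.6, 4.2, 4.2, 4.2, 4.5, 4.5
The 2 values of 2.7 occupy positions 1–2 → average rank (1+2)/2 = 1.5.
The 3 values of 4.2 occupy positions 4–6 → average rank 5.
The 2 values of 4.5 occupy positions 7–8 → average rank (7+8)/2 = 7.5.
Site 2 values → pooled ranks: 2.7→1.5, 4.5→7.5, 3.6→3, 4.2→5
Rank sum = 1.5 + 7.5 + 3 + 5 = 17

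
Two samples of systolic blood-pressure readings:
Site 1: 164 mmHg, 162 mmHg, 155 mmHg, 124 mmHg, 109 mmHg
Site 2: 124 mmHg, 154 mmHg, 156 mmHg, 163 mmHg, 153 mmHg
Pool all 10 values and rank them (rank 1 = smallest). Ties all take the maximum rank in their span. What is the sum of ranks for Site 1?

Sorted (ascending): 109, 124, 124, 153, 154, 155, 156, 162, 163, 164
The 2 values of 124 occupy positions 2–3 → each gets rank 3.
Site 1 values → pooled ranks: 164→10, 162→8, 155→6, 124→3, 109→1
Rank sum = 10 + 8 + 6 + 3 + 1 = 28

28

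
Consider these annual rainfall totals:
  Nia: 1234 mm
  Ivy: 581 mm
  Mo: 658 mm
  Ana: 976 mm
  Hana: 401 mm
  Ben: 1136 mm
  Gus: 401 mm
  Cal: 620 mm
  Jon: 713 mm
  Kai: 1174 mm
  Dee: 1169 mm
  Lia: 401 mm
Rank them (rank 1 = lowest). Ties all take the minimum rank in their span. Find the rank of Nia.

12

Sorted (ascending): 401, 401, 401, 581, 620, 658, 713, 976, 1136, 1169, 1174, 1234
The 3 values of 401 occupy positions 1–3 → each gets rank 1.
Nia has value 1234 mm → rank 12.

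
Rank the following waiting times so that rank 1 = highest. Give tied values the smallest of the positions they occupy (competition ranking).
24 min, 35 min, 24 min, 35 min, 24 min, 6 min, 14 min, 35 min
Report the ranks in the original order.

4, 1, 4, 1, 4, 8, 7, 1

Sorted (descending): 35, 35, 35, 24, 24, 24, 14, 6
The 3 values of 35 occupy positions 1–3 → each gets rank 1.
The 3 values of 24 occupy positions 4–6 → each gets rank 4.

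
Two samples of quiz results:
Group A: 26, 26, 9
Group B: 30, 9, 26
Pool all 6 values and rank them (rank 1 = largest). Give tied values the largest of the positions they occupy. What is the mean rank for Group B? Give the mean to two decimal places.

Sorted (descending): 30, 26, 26, 26, 9, 9
The 3 values of 26 occupy positions 2–4 → each gets rank 4.
The 2 values of 9 occupy positions 5–6 → each gets rank 6.
Group B values → pooled ranks: 30→1, 9→6, 26→4
Mean rank = (1 + 6 + 4) / 3 = 3.67

3.67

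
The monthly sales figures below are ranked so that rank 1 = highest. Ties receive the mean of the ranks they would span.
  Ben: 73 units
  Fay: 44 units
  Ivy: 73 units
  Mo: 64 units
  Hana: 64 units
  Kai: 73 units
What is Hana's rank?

Sorted (descending): 73, 73, 73, 64, 64, 44
The 3 values of 73 occupy positions 1–3 → average rank 2.
The 2 values of 64 occupy positions 4–5 → average rank (4+5)/2 = 4.5.
Hana has value 64 units → rank 4.5.

4.5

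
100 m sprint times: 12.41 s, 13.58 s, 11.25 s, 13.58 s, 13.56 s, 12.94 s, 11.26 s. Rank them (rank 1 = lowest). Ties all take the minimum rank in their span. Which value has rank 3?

Sorted (ascending): 11.25, 11.26, 12.41, 12.94, 13.56, 13.58, 13.58
The 2 values of 13.58 occupy positions 6–7 → each gets rank 6.
Rank 3 → value 12.41.

12.41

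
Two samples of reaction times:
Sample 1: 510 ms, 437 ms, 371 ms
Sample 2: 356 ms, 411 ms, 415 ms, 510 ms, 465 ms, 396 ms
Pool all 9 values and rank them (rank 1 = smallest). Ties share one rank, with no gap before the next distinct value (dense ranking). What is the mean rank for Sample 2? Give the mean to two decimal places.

4.67

Sorted (ascending): 356, 371, 396, 411, 415, 437, 465, 510, 510
The 2 values of 510 share dense rank 8.
Remaining distinct values take the next consecutive integers.
Sample 2 values → pooled ranks: 356→1, 411→4, 415→5, 510→8, 465→7, 396→3
Mean rank = (1 + 4 + 5 + 8 + 7 + 3) / 6 = 4.67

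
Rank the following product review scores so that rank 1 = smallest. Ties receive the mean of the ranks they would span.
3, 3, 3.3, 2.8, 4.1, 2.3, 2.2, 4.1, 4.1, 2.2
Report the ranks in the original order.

Sorted (ascending): 2.2, 2.2, 2.3, 2.8, 3, 3, 3.3, 4.1, 4.1, 4.1
The 2 values of 2.2 occupy positions 1–2 → average rank (1+2)/2 = 1.5.
The 2 values of 3 occupy positions 5–6 → average rank (5+6)/2 = 5.5.
The 3 values of 4.1 occupy positions 8–10 → average rank 9.

5.5, 5.5, 7, 4, 9, 3, 1.5, 9, 9, 1.5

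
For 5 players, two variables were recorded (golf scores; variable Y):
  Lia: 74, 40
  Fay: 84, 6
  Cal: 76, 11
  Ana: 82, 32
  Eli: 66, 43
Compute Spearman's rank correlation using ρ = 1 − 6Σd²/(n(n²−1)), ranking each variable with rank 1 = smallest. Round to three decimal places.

Ranks of variable 1: 2, 5, 3, 4, 1
Ranks of variable 2: 4, 1, 2, 3, 5
d = r₁ − r₂: -2, 4, 1, 1, -4
d²: 4, 16, 1, 1, 16; Σd² = 38
ρ = 1 − 6·38/(5·24) = 1 − 228/120 = -0.900

-0.900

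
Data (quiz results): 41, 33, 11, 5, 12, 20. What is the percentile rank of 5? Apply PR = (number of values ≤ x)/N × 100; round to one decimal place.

16.7

N = 6.
Strictly below 5: 0. Equal to 5: 1.
PR = 1/6 × 100 = 16.7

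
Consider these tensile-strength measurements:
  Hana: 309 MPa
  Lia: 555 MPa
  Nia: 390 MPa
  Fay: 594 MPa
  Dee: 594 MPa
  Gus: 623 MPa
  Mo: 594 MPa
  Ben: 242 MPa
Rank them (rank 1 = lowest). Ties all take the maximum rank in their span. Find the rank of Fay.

Sorted (ascending): 242, 309, 390, 555, 594, 594, 594, 623
The 3 values of 594 occupy positions 5–7 → each gets rank 7.
Fay has value 594 MPa → rank 7.

7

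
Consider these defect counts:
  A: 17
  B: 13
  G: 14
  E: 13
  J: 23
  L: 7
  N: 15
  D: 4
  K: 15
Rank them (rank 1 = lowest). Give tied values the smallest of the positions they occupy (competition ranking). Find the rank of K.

Sorted (ascending): 4, 7, 13, 13, 14, 15, 15, 17, 23
The 2 values of 13 occupy positions 3–4 → each gets rank 3.
The 2 values of 15 occupy positions 6–7 → each gets rank 6.
K has value 15 → rank 6.

6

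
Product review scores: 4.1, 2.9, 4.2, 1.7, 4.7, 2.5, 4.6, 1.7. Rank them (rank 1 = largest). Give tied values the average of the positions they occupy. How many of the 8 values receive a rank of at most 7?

Sorted (descending): 4.7, 4.6, 4.2, 4.1, 2.9, 2.5, 1.7, 1.7
The 2 values of 1.7 occupy positions 7–8 → average rank (7+8)/2 = 7.5.
Ranks ≤ 7: {1, 2, 3, 4, 5, 6} → 6 values.

6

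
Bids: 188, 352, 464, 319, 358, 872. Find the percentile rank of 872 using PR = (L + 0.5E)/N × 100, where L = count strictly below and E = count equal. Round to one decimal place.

91.7

N = 6.
Strictly below 872: 5. Equal to 872: 1.
PR = (5 + 0.5·1)/6 × 100 = 91.7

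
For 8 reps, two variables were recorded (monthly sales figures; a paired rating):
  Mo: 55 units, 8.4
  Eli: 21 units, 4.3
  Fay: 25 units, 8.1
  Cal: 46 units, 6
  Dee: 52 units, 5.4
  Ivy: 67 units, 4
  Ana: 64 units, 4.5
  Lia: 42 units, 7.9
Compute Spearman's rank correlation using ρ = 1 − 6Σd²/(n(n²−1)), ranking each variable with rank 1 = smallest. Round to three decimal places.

Ranks of variable 1: 6, 1, 2, 4, 5, 8, 7, 3
Ranks of variable 2: 8, 2, 7, 5, 4, 1, 3, 6
d = r₁ − r₂: -2, -1, -5, -1, 1, 7, 4, -3
d²: 4, 1, 25, 1, 1, 49, 16, 9; Σd² = 106
ρ = 1 − 6·106/(8·63) = 1 − 636/504 = -0.262

-0.262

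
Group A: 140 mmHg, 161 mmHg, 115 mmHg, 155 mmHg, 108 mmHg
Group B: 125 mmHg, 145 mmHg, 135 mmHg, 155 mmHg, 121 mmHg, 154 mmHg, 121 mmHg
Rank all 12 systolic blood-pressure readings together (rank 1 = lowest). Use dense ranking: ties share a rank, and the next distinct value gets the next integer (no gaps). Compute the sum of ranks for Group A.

Sorted (ascending): 108, 115, 121, 121, 125, 135, 140, 145, 154, 155, 155, 161
The 2 values of 121 share dense rank 3.
The 2 values of 155 share dense rank 9.
Remaining distinct values take the next consecutive integers.
Group A values → pooled ranks: 140→6, 161→10, 115→2, 155→9, 108→1
Rank sum = 6 + 10 + 2 + 9 + 1 = 28

28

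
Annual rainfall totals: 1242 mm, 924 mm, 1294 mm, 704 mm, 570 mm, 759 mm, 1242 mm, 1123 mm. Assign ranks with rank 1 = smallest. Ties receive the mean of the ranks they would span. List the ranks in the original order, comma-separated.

6.5, 4, 8, 2, 1, 3, 6.5, 5

Sorted (ascending): 570, 704, 759, 924, 1123, 1242, 1242, 1294
The 2 values of 1242 occupy positions 6–7 → average rank (6+7)/2 = 6.5.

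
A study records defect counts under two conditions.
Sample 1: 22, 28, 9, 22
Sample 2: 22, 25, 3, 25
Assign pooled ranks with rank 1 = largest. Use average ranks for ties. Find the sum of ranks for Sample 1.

Sorted (descending): 28, 25, 25, 22, 22, 22, 9, 3
The 2 values of 25 occupy positions 2–3 → average rank (2+3)/2 = 2.5.
The 3 values of 22 occupy positions 4–6 → average rank 5.
Sample 1 values → pooled ranks: 22→5, 28→1, 9→7, 22→5
Rank sum = 5 + 1 + 7 + 5 = 18

18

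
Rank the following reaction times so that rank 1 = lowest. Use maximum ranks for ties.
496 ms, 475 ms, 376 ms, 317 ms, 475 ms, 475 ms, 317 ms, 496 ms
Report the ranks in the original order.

Sorted (ascending): 317, 317, 376, 475, 475, 475, 496, 496
The 2 values of 317 occupy positions 1–2 → each gets rank 2.
The 3 values of 475 occupy positions 4–6 → each gets rank 6.
The 2 values of 496 occupy positions 7–8 → each gets rank 8.

8, 6, 3, 2, 6, 6, 2, 8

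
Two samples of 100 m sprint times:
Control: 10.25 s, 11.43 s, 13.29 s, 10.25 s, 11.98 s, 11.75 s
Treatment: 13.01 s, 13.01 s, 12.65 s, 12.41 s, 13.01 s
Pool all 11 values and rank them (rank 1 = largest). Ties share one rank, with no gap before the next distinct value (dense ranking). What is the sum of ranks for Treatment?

13

Sorted (descending): 13.29, 13.01, 13.01, 13.01, 12.65, 12.41, 11.98, 11.75, 11.43, 10.25, 10.25
The 3 values of 13.01 share dense rank 2.
The 2 values of 10.25 share dense rank 8.
Remaining distinct values take the next consecutive integers.
Treatment values → pooled ranks: 13.01→2, 13.01→2, 12.65→3, 12.41→4, 13.01→2
Rank sum = 2 + 2 + 3 + 4 + 2 = 13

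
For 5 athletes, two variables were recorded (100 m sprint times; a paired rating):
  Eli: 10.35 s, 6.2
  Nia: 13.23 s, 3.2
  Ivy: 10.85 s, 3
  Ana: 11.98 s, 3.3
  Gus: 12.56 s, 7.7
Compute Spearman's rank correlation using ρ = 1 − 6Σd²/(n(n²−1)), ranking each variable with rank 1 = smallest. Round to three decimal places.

Ranks of variable 1: 1, 5, 2, 3, 4
Ranks of variable 2: 4, 2, 1, 3, 5
d = r₁ − r₂: -3, 3, 1, 0, -1
d²: 9, 9, 1, 0, 1; Σd² = 20
ρ = 1 − 6·20/(5·24) = 1 − 120/120 = 0.000

0.000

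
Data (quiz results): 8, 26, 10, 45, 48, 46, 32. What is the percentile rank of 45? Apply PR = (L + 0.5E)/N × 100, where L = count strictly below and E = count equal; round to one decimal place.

64.3

N = 7.
Strictly below 45: 4. Equal to 45: 1.
PR = (4 + 0.5·1)/7 × 100 = 64.3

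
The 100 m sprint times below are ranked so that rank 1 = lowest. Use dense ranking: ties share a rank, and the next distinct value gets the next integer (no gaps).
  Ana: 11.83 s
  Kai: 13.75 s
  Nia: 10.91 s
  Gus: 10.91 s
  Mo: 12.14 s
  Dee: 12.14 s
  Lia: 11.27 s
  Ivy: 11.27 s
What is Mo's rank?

4

Sorted (ascending): 10.91, 10.91, 11.27, 11.27, 11.83, 12.14, 12.14, 13.75
The 2 values of 10.91 share dense rank 1.
The 2 values of 11.27 share dense rank 2.
The 2 values of 12.14 share dense rank 4.
Remaining distinct values take the next consecutive integers.
Mo has value 12.14 s → rank 4.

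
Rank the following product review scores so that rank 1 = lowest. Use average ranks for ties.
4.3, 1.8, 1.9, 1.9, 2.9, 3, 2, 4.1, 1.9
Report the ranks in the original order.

Sorted (ascending): 1.8, 1.9, 1.9, 1.9, 2, 2.9, 3, 4.1, 4.3
The 3 values of 1.9 occupy positions 2–4 → average rank 3.

9, 1, 3, 3, 6, 7, 5, 8, 3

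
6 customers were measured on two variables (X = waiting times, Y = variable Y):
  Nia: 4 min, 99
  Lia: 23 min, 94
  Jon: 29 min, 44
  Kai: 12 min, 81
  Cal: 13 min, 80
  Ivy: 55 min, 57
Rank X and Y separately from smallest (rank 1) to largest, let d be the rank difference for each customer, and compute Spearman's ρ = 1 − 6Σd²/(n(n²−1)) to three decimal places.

-0.771

Ranks of variable 1: 1, 4, 5, 2, 3, 6
Ranks of variable 2: 6, 5, 1, 4, 3, 2
d = r₁ − r₂: -5, -1, 4, -2, 0, 4
d²: 25, 1, 16, 4, 0, 16; Σd² = 62
ρ = 1 − 6·62/(6·35) = 1 − 372/210 = -0.771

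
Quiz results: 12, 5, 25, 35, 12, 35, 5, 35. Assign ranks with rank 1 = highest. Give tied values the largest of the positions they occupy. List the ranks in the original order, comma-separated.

6, 8, 4, 3, 6, 3, 8, 3

Sorted (descending): 35, 35, 35, 25, 12, 12, 5, 5
The 3 values of 35 occupy positions 1–3 → each gets rank 3.
The 2 values of 12 occupy positions 5–6 → each gets rank 6.
The 2 values of 5 occupy positions 7–8 → each gets rank 8.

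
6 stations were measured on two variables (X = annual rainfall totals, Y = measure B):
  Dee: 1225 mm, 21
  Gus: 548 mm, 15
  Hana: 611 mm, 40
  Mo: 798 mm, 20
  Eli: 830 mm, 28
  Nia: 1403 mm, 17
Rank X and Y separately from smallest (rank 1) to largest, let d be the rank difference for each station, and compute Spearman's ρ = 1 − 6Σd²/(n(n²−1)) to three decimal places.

Ranks of variable 1: 5, 1, 2, 3, 4, 6
Ranks of variable 2: 4, 1, 6, 3, 5, 2
d = r₁ − r₂: 1, 0, -4, 0, -1, 4
d²: 1, 0, 16, 0, 1, 16; Σd² = 34
ρ = 1 − 6·34/(6·35) = 1 − 204/210 = 0.029

0.029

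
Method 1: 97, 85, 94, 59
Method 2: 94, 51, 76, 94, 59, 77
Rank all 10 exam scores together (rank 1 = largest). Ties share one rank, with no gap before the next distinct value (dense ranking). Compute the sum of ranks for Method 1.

12

Sorted (descending): 97, 94, 94, 94, 85, 77, 76, 59, 59, 51
The 3 values of 94 share dense rank 2.
The 2 values of 59 share dense rank 6.
Remaining distinct values take the next consecutive integers.
Method 1 values → pooled ranks: 97→1, 85→3, 94→2, 59→6
Rank sum = 1 + 3 + 2 + 6 = 12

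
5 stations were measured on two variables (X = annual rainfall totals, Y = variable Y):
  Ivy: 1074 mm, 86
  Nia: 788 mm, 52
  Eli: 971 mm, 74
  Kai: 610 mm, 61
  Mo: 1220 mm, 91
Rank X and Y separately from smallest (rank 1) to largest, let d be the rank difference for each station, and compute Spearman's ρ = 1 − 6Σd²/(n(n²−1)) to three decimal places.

0.900

Ranks of variable 1: 4, 2, 3, 1, 5
Ranks of variable 2: 4, 1, 3, 2, 5
d = r₁ − r₂: 0, 1, 0, -1, 0
d²: 0, 1, 0, 1, 0; Σd² = 2
ρ = 1 − 6·2/(5·24) = 1 − 12/120 = 0.900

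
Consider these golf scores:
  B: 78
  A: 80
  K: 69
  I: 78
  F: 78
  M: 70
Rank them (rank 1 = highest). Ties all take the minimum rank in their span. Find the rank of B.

Sorted (descending): 80, 78, 78, 78, 70, 69
The 3 values of 78 occupy positions 2–4 → each gets rank 2.
B has value 78 → rank 2.

2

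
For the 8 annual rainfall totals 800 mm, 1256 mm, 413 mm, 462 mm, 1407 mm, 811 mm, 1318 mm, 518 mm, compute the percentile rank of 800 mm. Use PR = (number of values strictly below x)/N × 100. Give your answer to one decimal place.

37.5

N = 8.
Strictly below 800: 3. Equal to 800: 1.
PR = 3/8 × 100 = 37.5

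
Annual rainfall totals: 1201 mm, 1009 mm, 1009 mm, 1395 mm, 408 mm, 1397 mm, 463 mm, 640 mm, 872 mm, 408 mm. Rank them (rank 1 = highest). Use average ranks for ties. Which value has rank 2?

Sorted (descending): 1397, 1395, 1201, 1009, 1009, 872, 640, 463, 408, 408
The 2 values of 1009 occupy positions 4–5 → average rank (4+5)/2 = 4.5.
The 2 values of 408 occupy positions 9–10 → average rank (9+10)/2 = 9.5.
Rank 2 → value 1395.

1395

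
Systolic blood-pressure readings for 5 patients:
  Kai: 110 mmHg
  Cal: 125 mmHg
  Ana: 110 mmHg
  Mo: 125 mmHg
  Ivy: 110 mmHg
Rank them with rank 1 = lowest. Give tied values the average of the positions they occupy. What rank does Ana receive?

Sorted (ascending): 110, 110, 110, 125, 125
The 3 values of 110 occupy positions 1–3 → average rank 2.
The 2 values of 125 occupy positions 4–5 → average rank (4+5)/2 = 4.5.
Ana has value 110 mmHg → rank 2.

2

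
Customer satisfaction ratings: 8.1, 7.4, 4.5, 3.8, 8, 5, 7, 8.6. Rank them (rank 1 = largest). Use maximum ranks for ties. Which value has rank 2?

Sorted (descending): 8.6, 8.1, 8, 7.4, 7, 5, 4.5, 3.8
No ties — each value takes its position as its rank.
Rank 2 → value 8.1.

8.1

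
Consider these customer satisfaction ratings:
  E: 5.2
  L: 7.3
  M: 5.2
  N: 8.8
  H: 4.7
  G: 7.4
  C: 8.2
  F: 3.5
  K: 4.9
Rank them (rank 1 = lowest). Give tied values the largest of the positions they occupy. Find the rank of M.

Sorted (ascending): 3.5, 4.7, 4.9, 5.2, 5.2, 7.3, 7.4, 8.2, 8.8
The 2 values of 5.2 occupy positions 4–5 → each gets rank 5.
M has value 5.2 → rank 5.

5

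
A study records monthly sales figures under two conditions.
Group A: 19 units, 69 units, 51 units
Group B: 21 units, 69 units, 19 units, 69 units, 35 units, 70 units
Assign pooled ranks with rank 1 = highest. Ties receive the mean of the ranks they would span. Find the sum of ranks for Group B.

Sorted (descending): 70, 69, 69, 69, 51, 35, 21, 19, 19
The 3 values of 69 occupy positions 2–4 → average rank 3.
The 2 values of 19 occupy positions 8–9 → average rank (8+9)/2 = 8.5.
Group B values → pooled ranks: 21→7, 69→3, 19→8.5, 69→3, 35→6, 70→1
Rank sum = 7 + 3 + 8.5 + 3 + 6 + 1 = 28.5

28.5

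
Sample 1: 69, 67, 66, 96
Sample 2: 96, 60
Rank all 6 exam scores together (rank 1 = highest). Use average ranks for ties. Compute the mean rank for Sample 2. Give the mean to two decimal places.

3.75

Sorted (descending): 96, 96, 69, 67, 66, 60
The 2 values of 96 occupy positions 1–2 → average rank (1+2)/2 = 1.5.
Sample 2 values → pooled ranks: 96→1.5, 60→6
Mean rank = (1.5 + 6) / 2 = 3.75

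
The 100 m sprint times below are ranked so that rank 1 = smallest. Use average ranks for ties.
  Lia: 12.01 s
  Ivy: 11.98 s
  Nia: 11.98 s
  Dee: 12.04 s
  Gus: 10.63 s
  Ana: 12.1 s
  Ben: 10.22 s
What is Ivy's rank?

3.5

Sorted (ascending): 10.22, 10.63, 11.98, 11.98, 12.01, 12.04, 12.1
The 2 values of 11.98 occupy positions 3–4 → average rank (3+4)/2 = 3.5.
Ivy has value 11.98 s → rank 3.5.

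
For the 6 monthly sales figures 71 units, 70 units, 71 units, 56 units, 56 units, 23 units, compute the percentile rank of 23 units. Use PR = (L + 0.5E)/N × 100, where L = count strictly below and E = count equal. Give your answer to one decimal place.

8.3

N = 6.
Strictly below 23: 0. Equal to 23: 1.
PR = (0 + 0.5·1)/6 × 100 = 8.3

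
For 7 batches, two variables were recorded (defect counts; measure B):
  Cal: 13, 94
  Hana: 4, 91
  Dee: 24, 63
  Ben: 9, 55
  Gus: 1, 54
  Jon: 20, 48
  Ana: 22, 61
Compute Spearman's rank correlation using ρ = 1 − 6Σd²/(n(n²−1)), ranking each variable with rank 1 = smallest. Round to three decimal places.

Ranks of variable 1: 4, 2, 7, 3, 1, 5, 6
Ranks of variable 2: 7, 6, 5, 3, 2, 1, 4
d = r₁ − r₂: -3, -4, 2, 0, -1, 4, 2
d²: 9, 16, 4, 0, 1, 16, 4; Σd² = 50
ρ = 1 − 6·50/(7·48) = 1 − 300/336 = 0.107

0.107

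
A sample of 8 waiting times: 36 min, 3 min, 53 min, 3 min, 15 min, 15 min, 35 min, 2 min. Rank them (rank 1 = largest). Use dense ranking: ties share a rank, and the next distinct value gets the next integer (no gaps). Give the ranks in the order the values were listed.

2, 5, 1, 5, 4, 4, 3, 6

Sorted (descending): 53, 36, 35, 15, 15, 3, 3, 2
The 2 values of 15 share dense rank 4.
The 2 values of 3 share dense rank 5.
Remaining distinct values take the next consecutive integers.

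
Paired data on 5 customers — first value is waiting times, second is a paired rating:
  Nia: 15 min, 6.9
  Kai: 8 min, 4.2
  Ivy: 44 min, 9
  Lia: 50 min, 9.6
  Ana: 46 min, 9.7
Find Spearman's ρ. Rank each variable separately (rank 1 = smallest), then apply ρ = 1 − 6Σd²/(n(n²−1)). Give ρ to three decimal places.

0.900

Ranks of variable 1: 2, 1, 3, 5, 4
Ranks of variable 2: 2, 1, 3, 4, 5
d = r₁ − r₂: 0, 0, 0, 1, -1
d²: 0, 0, 0, 1, 1; Σd² = 2
ρ = 1 − 6·2/(5·24) = 1 − 12/120 = 0.900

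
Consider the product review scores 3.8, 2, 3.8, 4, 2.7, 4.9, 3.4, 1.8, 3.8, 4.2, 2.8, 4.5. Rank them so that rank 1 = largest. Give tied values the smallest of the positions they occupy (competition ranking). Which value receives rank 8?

Sorted (descending): 4.9, 4.5, 4.2, 4, 3.8, 3.8, 3.8, 3.4, 2.8, 2.7, 2, 1.8
The 3 values of 3.8 occupy positions 5–7 → each gets rank 5.
Rank 8 → value 3.4.

3.4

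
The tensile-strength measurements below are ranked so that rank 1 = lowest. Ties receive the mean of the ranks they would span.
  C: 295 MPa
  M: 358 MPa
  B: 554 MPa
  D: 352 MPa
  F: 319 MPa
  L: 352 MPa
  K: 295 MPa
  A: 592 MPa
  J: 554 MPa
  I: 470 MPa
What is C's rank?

1.5

Sorted (ascending): 295, 295, 319, 352, 352, 358, 470, 554, 554, 592
The 2 values of 295 occupy positions 1–2 → average rank (1+2)/2 = 1.5.
The 2 values of 352 occupy positions 4–5 → average rank (4+5)/2 = 4.5.
The 2 values of 554 occupy positions 8–9 → average rank (8+9)/2 = 8.5.
C has value 295 MPa → rank 1.5.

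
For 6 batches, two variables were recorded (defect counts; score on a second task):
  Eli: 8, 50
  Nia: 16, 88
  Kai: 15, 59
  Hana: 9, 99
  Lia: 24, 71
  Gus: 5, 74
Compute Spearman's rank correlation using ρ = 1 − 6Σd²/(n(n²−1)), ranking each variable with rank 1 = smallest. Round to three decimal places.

0.086

Ranks of variable 1: 2, 5, 4, 3, 6, 1
Ranks of variable 2: 1, 5, 2, 6, 3, 4
d = r₁ − r₂: 1, 0, 2, -3, 3, -3
d²: 1, 0, 4, 9, 9, 9; Σd² = 32
ρ = 1 − 6·32/(6·35) = 1 − 192/210 = 0.086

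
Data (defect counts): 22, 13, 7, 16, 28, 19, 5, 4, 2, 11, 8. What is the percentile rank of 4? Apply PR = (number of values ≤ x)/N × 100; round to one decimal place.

N = 11.
Strictly below 4: 1. Equal to 4: 1.
PR = 2/11 × 100 = 18.2

18.2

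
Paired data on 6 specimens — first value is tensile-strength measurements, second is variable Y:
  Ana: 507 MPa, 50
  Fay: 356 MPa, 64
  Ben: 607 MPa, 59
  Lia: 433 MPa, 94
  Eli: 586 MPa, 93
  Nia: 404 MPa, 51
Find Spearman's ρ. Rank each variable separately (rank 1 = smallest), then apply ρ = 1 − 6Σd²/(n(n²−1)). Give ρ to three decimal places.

Ranks of variable 1: 4, 1, 6, 3, 5, 2
Ranks of variable 2: 1, 4, 3, 6, 5, 2
d = r₁ − r₂: 3, -3, 3, -3, 0, 0
d²: 9, 9, 9, 9, 0, 0; Σd² = 36
ρ = 1 − 6·36/(6·35) = 1 − 216/210 = -0.029

-0.029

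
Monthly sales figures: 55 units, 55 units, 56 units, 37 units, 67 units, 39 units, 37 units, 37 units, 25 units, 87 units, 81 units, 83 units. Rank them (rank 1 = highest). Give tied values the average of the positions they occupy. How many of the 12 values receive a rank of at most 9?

8

Sorted (descending): 87, 83, 81, 67, 56, 55, 55, 39, 37, 37, 37, 25
The 2 values of 55 occupy positions 6–7 → average rank (6+7)/2 = 6.5.
The 3 values of 37 occupy positions 9–11 → average rank 10.
Ranks ≤ 9: {1, 2, 3, 4, 5, 6.5, 6.5, 8} → 8 values.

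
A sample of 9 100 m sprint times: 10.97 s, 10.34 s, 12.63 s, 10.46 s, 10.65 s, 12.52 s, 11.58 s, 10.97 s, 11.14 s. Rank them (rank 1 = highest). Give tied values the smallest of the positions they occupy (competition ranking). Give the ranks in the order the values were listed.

5, 9, 1, 8, 7, 2, 3, 5, 4

Sorted (descending): 12.63, 12.52, 11.58, 11.14, 10.97, 10.97, 10.65, 10.46, 10.34
The 2 values of 10.97 occupy positions 5–6 → each gets rank 5.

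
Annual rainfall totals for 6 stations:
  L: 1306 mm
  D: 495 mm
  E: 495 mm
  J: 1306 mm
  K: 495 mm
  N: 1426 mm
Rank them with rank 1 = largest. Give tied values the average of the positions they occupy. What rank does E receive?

5

Sorted (descending): 1426, 1306, 1306, 495, 495, 495
The 2 values of 1306 occupy positions 2–3 → average rank (2+3)/2 = 2.5.
The 3 values of 495 occupy positions 4–6 → average rank 5.
E has value 495 mm → rank 5.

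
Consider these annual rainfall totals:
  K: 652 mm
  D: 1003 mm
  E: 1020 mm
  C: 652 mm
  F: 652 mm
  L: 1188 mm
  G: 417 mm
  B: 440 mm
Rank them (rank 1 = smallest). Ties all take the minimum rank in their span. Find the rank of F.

3

Sorted (ascending): 417, 440, 652, 652, 652, 1003, 1020, 1188
The 3 values of 652 occupy positions 3–5 → each gets rank 3.
F has value 652 mm → rank 3.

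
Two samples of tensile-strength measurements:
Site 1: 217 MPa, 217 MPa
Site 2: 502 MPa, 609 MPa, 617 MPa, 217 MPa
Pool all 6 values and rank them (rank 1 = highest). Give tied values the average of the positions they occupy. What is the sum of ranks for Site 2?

11

Sorted (descending): 617, 609, 502, 217, 217, 217
The 3 values of 217 occupy positions 4–6 → average rank 5.
Site 2 values → pooled ranks: 502→3, 609→2, 617→1, 217→5
Rank sum = 3 + 2 + 1 + 5 = 11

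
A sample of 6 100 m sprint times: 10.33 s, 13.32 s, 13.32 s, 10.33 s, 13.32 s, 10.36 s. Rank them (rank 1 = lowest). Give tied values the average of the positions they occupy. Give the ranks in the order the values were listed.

1.5, 5, 5, 1.5, 5, 3

Sorted (ascending): 10.33, 10.33, 10.36, 13.32, 13.32, 13.32
The 2 values of 10.33 occupy positions 1–2 → average rank (1+2)/2 = 1.5.
The 3 values of 13.32 occupy positions 4–6 → average rank 5.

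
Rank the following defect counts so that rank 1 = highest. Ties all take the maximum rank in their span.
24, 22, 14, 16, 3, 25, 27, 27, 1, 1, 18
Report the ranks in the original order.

4, 5, 8, 7, 9, 3, 2, 2, 11, 11, 6

Sorted (descending): 27, 27, 25, 24, 22, 18, 16, 14, 3, 1, 1
The 2 values of 27 occupy positions 1–2 → each gets rank 2.
The 2 values of 1 occupy positions 10–11 → each gets rank 11.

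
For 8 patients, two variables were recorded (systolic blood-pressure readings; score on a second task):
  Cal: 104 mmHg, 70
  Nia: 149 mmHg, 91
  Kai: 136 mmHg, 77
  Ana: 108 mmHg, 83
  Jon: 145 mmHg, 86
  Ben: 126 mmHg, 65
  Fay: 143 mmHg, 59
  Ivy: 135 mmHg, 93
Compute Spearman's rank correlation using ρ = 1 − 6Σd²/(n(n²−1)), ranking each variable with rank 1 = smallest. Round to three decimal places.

0.310

Ranks of variable 1: 1, 8, 5, 2, 7, 3, 6, 4
Ranks of variable 2: 3, 7, 4, 5, 6, 2, 1, 8
d = r₁ − r₂: -2, 1, 1, -3, 1, 1, 5, -4
d²: 4, 1, 1, 9, 1, 1, 25, 16; Σd² = 58
ρ = 1 − 6·58/(8·63) = 1 − 348/504 = 0.310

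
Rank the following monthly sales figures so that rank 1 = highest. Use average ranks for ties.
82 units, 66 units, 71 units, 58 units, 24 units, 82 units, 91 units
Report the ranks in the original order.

Sorted (descending): 91, 82, 82, 71, 66, 58, 24
The 2 values of 82 occupy positions 2–3 → average rank (2+3)/2 = 2.5.

2.5, 5, 4, 6, 7, 2.5, 1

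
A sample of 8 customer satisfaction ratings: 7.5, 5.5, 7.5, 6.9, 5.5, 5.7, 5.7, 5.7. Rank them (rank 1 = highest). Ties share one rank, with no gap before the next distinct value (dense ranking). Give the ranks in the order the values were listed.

1, 4, 1, 2, 4, 3, 3, 3

Sorted (descending): 7.5, 7.5, 6.9, 5.7, 5.7, 5.7, 5.5, 5.5
The 2 values of 7.5 share dense rank 1.
The 3 values of 5.7 share dense rank 3.
The 2 values of 5.5 share dense rank 4.
Remaining distinct values take the next consecutive integers.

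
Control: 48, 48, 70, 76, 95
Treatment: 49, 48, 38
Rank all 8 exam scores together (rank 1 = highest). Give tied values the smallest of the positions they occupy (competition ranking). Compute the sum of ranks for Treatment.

Sorted (descending): 95, 76, 70, 49, 48, 48, 48, 38
The 3 values of 48 occupy positions 5–7 → each gets rank 5.
Treatment values → pooled ranks: 49→4, 48→5, 38→8
Rank sum = 4 + 5 + 8 = 17

17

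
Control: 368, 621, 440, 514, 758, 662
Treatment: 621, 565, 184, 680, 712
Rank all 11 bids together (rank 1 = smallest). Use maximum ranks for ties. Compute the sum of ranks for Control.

Sorted (ascending): 184, 368, 440, 514, 565, 621, 621, 662, 680, 712, 758
The 2 values of 621 occupy positions 6–7 → each gets rank 7.
Control values → pooled ranks: 368→2, 621→7, 440→3, 514→4, 758→11, 662→8
Rank sum = 2 + 7 + 3 + 4 + 11 + 8 = 35

35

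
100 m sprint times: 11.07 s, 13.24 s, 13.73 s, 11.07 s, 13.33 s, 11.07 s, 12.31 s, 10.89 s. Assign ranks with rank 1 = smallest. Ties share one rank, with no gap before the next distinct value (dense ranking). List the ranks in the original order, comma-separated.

Sorted (ascending): 10.89, 11.07, 11.07, 11.07, 12.31, 13.24, 13.33, 13.73
The 3 values of 11.07 share dense rank 2.
Remaining distinct values take the next consecutive integers.

2, 4, 6, 2, 5, 2, 3, 1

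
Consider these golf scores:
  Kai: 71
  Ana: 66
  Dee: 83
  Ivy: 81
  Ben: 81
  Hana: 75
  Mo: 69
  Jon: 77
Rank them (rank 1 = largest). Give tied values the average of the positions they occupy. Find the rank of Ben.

Sorted (descending): 83, 81, 81, 77, 75, 71, 69, 66
The 2 values of 81 occupy positions 2–3 → average rank (2+3)/2 = 2.5.
Ben has value 81 → rank 2.5.

2.5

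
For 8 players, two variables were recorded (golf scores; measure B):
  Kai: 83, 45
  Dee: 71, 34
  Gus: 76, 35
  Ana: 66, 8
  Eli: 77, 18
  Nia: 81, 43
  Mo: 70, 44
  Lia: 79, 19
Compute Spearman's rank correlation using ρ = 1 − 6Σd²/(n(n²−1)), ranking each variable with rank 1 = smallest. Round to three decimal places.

Ranks of variable 1: 8, 3, 4, 1, 5, 7, 2, 6
Ranks of variable 2: 8, 4, 5, 1, 2, 6, 7, 3
d = r₁ − r₂: 0, -1, -1, 0, 3, 1, -5, 3
d²: 0, 1, 1, 0, 9, 1, 25, 9; Σd² = 46
ρ = 1 − 6·46/(8·63) = 1 − 276/504 = 0.452

0.452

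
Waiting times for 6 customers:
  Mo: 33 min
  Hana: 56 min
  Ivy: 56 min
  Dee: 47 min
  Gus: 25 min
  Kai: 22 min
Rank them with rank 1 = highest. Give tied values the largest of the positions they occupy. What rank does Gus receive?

5

Sorted (descending): 56, 56, 47, 33, 25, 22
The 2 values of 56 occupy positions 1–2 → each gets rank 2.
Gus has value 25 min → rank 5.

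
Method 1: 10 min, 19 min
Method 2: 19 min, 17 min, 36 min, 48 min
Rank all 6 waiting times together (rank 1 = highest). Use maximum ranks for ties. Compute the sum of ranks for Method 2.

12

Sorted (descending): 48, 36, 19, 19, 17, 10
The 2 values of 19 occupy positions 3–4 → each gets rank 4.
Method 2 values → pooled ranks: 19→4, 17→5, 36→2, 48→1
Rank sum = 4 + 5 + 2 + 1 = 12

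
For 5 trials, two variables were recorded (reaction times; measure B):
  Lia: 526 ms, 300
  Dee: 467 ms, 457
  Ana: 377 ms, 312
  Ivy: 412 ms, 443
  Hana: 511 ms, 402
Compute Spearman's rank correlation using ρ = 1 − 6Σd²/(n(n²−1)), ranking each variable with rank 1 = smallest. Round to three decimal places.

Ranks of variable 1: 5, 3, 1, 2, 4
Ranks of variable 2: 1, 5, 2, 4, 3
d = r₁ − r₂: 4, -2, -1, -2, 1
d²: 16, 4, 1, 4, 1; Σd² = 26
ρ = 1 − 6·26/(5·24) = 1 − 156/120 = -0.300

-0.300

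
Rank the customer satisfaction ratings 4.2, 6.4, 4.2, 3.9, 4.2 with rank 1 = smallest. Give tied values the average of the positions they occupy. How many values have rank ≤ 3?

4

Sorted (ascending): 3.9, 4.2, 4.2, 4.2, 6.4
The 3 values of 4.2 occupy positions 2–4 → average rank 3.
Ranks ≤ 3: {1, 3, 3, 3} → 4 values.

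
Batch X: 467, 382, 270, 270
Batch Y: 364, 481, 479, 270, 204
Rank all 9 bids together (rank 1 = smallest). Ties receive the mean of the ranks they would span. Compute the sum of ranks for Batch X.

19

Sorted (ascending): 204, 270, 270, 270, 364, 382, 467, 479, 481
The 3 values of 270 occupy positions 2–4 → average rank 3.
Batch X values → pooled ranks: 467→7, 382→6, 270→3, 270→3
Rank sum = 7 + 6 + 3 + 3 = 19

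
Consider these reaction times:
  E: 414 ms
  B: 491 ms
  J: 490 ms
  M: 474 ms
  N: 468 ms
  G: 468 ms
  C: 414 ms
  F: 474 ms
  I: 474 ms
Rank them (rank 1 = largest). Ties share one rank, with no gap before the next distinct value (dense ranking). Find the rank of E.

5

Sorted (descending): 491, 490, 474, 474, 474, 468, 468, 414, 414
The 3 values of 474 share dense rank 3.
The 2 values of 468 share dense rank 4.
The 2 values of 414 share dense rank 5.
Remaining distinct values take the next consecutive integers.
E has value 414 ms → rank 5.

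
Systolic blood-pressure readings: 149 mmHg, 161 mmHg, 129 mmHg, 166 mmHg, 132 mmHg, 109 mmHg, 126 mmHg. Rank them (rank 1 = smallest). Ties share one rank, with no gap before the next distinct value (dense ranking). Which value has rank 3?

129

Sorted (ascending): 109, 126, 129, 132, 149, 161, 166
No ties — each value takes its position as its rank.
Rank 3 → value 129.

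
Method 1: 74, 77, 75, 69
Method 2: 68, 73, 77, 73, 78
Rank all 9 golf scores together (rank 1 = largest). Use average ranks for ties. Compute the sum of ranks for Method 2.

25.5

Sorted (descending): 78, 77, 77, 75, 74, 73, 73, 69, 68
The 2 values of 77 occupy positions 2–3 → average rank (2+3)/2 = 2.5.
The 2 values of 73 occupy positions 6–7 → average rank (6+7)/2 = 6.5.
Method 2 values → pooled ranks: 68→9, 73→6.5, 77→2.5, 73→6.5, 78→1
Rank sum = 9 + 6.5 + 2.5 + 6.5 + 1 = 25.5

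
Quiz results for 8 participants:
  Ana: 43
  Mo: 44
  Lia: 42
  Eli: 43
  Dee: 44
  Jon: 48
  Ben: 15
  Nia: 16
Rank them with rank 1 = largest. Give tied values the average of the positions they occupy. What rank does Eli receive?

Sorted (descending): 48, 44, 44, 43, 43, 42, 16, 15
The 2 values of 44 occupy positions 2–3 → average rank (2+3)/2 = 2.5.
The 2 values of 43 occupy positions 4–5 → average rank (4+5)/2 = 4.5.
Eli has value 43 → rank 4.5.

4.5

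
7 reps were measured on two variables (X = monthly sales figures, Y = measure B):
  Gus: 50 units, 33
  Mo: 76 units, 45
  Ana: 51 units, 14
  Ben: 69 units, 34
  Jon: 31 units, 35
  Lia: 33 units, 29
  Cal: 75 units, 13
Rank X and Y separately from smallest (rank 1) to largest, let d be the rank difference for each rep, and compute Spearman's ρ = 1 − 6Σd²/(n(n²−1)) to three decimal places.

0.000

Ranks of variable 1: 3, 7, 4, 5, 1, 2, 6
Ranks of variable 2: 4, 7, 2, 5, 6, 3, 1
d = r₁ − r₂: -1, 0, 2, 0, -5, -1, 5
d²: 1, 0, 4, 0, 25, 1, 25; Σd² = 56
ρ = 1 − 6·56/(7·48) = 1 − 336/336 = 0.000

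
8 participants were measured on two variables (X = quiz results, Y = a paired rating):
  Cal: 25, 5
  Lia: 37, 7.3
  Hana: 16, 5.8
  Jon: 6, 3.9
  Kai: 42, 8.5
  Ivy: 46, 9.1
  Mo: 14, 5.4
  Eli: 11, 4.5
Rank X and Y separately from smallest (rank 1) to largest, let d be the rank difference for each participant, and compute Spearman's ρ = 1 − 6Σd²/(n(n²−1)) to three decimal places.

0.929

Ranks of variable 1: 5, 6, 4, 1, 7, 8, 3, 2
Ranks of variable 2: 3, 6, 5, 1, 7, 8, 4, 2
d = r₁ − r₂: 2, 0, -1, 0, 0, 0, -1, 0
d²: 4, 0, 1, 0, 0, 0, 1, 0; Σd² = 6
ρ = 1 − 6·6/(8·63) = 1 − 36/504 = 0.929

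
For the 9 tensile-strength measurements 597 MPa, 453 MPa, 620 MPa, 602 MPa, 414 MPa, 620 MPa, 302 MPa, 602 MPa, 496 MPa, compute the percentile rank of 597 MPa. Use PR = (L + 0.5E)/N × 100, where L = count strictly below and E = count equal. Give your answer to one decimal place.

50.0

N = 9.
Strictly below 597: 4. Equal to 597: 1.
PR = (4 + 0.5·1)/9 × 100 = 50.0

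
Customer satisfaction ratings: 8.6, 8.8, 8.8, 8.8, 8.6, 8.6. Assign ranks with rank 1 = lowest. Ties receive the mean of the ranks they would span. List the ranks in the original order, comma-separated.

Sorted (ascending): 8.6, 8.6, 8.6, 8.8, 8.8, 8.8
The 3 values of 8.6 occupy positions 1–3 → average rank 2.
The 3 values of 8.8 occupy positions 4–6 → average rank 5.

2, 5, 5, 5, 2, 2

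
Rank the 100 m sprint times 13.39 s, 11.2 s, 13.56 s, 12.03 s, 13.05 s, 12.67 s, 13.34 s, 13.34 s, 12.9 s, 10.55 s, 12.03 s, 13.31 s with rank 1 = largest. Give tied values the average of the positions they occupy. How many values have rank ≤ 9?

Sorted (descending): 13.56, 13.39, 13.34, 13.34, 13.31, 13.05, 12.9, 12.67, 12.03, 12.03, 11.2, 10.55
The 2 values of 13.34 occupy positions 3–4 → average rank (3+4)/2 = 3.5.
The 2 values of 12.03 occupy positions 9–10 → average rank (9+10)/2 = 9.5.
Ranks ≤ 9: {1, 2, 3.5, 3.5, 5, 6, 7, 8} → 8 values.

8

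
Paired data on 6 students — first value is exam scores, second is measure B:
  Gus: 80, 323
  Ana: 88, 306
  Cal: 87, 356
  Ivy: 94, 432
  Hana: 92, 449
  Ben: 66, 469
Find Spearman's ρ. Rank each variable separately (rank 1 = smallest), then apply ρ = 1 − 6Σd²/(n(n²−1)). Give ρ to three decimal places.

Ranks of variable 1: 2, 4, 3, 6, 5, 1
Ranks of variable 2: 2, 1, 3, 4, 5, 6
d = r₁ − r₂: 0, 3, 0, 2, 0, -5
d²: 0, 9, 0, 4, 0, 25; Σd² = 38
ρ = 1 − 6·38/(6·35) = 1 − 228/210 = -0.086

-0.086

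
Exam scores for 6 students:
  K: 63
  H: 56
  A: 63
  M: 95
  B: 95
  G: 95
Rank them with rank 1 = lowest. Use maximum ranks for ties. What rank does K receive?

Sorted (ascending): 56, 63, 63, 95, 95, 95
The 2 values of 63 occupy positions 2–3 → each gets rank 3.
The 3 values of 95 occupy positions 4–6 → each gets rank 6.
K has value 63 → rank 3.

3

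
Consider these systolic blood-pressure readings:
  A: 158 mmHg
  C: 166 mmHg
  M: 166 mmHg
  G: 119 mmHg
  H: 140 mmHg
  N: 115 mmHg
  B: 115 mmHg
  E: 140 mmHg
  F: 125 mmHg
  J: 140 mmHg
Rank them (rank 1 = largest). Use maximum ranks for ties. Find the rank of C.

2

Sorted (descending): 166, 166, 158, 140, 140, 140, 125, 119, 115, 115
The 2 values of 166 occupy positions 1–2 → each gets rank 2.
The 3 values of 140 occupy positions 4–6 → each gets rank 6.
The 2 values of 115 occupy positions 9–10 → each gets rank 10.
C has value 166 mmHg → rank 2.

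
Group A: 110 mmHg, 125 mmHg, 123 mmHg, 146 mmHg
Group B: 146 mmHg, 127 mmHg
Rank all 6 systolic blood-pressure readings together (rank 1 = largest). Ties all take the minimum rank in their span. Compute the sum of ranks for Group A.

16

Sorted (descending): 146, 146, 127, 125, 123, 110
The 2 values of 146 occupy positions 1–2 → each gets rank 1.
Group A values → pooled ranks: 110→6, 125→4, 123→5, 146→1
Rank sum = 6 + 4 + 5 + 1 = 16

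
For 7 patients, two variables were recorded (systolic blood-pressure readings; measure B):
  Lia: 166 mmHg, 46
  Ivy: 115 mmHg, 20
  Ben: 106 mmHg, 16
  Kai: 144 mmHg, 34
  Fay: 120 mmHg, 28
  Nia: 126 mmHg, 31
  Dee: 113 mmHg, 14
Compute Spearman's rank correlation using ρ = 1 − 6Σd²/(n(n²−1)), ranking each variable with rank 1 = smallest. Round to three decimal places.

Ranks of variable 1: 7, 3, 1, 6, 4, 5, 2
Ranks of variable 2: 7, 3, 2, 6, 4, 5, 1
d = r₁ − r₂: 0, 0, -1, 0, 0, 0, 1
d²: 0, 0, 1, 0, 0, 0, 1; Σd² = 2
ρ = 1 − 6·2/(7·48) = 1 − 12/336 = 0.964

0.964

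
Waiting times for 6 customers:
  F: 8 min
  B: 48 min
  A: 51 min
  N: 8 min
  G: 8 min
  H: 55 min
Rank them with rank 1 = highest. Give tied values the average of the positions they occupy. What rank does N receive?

5

Sorted (descending): 55, 51, 48, 8, 8, 8
The 3 values of 8 occupy positions 4–6 → average rank 5.
N has value 8 min → rank 5.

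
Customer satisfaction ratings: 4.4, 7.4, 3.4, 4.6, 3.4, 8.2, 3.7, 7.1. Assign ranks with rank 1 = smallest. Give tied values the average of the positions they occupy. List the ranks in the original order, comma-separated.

4, 7, 1.5, 5, 1.5, 8, 3, 6

Sorted (ascending): 3.4, 3.4, 3.7, 4.4, 4.6, 7.1, 7.4, 8.2
The 2 values of 3.4 occupy positions 1–2 → average rank (1+2)/2 = 1.5.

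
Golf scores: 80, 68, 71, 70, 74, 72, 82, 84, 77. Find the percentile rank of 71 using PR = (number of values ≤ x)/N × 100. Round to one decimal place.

N = 9.
Strictly below 71: 2. Equal to 71: 1.
PR = 3/9 × 100 = 33.3

33.3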